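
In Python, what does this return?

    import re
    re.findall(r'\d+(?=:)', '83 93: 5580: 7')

The lookaround is zero-width — it requires the adjacent text to match without consuming it, so the asserted text isn't part of the match.
Matches: at [3:5] → '93'; at [7:11] → '5580'.
`findall` yields the raw match text (2 of them) because the pattern has no groups.

['93', '5580']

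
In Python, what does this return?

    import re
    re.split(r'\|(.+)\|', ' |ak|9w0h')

[' ', 'ak', '9w0h']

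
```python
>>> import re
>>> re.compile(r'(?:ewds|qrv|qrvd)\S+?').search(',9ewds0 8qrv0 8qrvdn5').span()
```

(2, 7)

The match spans [2:7] → 'ewds0'.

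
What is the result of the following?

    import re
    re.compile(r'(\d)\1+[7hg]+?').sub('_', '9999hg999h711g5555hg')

'_g_7__g'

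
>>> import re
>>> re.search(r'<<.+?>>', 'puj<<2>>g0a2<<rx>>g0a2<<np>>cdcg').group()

'<<2>>'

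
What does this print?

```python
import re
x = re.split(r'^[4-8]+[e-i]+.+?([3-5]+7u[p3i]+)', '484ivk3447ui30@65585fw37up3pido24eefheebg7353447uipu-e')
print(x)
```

This matches anchored at the start of the string; then one or more of a character in [4-8], then one or more of a character in [e-i], then one or more of any character (lazy); then one or more of a character in [3-5], then the literal '7u', then one or more of one of [p3i] (captured).
Because the quantifier is non-greedy, it stops expanding at the earliest point where the rest of the pattern can succeed.
Matches to split on: at [0:13] → '484ivk3447ui3'.
Because the pattern has a capturing group, `split` also inserts each captured text between the pieces.

['', '3447ui3', '0@65585fw37up3pido24eefheebg7353447uipu-e']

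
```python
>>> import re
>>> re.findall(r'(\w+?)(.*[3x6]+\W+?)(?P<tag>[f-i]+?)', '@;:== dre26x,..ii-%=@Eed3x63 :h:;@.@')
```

[('d', 're26x,..ii-%=@Eed3x63 :', 'h')]

With the lazy modifier that quantifier settles for the fewest repetitions that let the rest of the pattern succeed (the atoms after it are unaffected and can still be greedy).
Multiple groups make `findall` return tuples — one 3-tuple for the one match.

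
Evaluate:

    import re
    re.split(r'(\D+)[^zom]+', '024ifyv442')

['024', 'ifyv', '']

The pattern matches one or more of a non-digit (captured); then one or more of any character except [zom].
Matches to split on: at [3:10] → 'ifyv442'.
With a capturing group present, the delimiter's captured portion is kept in the result list.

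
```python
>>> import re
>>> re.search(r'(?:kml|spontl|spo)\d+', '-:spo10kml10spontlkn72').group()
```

'spo10'

`re.search` tries every starting position until one works.
The match spans [2:7] → 'spo10'.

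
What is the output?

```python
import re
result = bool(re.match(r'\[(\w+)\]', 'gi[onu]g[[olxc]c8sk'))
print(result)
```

False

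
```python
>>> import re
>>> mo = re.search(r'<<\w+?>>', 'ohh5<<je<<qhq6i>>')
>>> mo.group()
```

`search` walks the string left to right and returns the first match it finds.
The match spans [8:17] → '<<qhq6i>>'.

'<<qhq6i>>'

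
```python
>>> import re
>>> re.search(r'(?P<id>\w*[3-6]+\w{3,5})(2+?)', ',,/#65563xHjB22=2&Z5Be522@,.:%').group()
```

'65563xHjB22'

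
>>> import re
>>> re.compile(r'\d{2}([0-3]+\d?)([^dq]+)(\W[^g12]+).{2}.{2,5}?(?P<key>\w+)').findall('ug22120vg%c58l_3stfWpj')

Pattern: exactly 2 of a digit; then one or more of a character in [0-3], then optionally a digit (captured); then one or more of any character except [dq] (captured); then a non-word character, then one or more of any character except [g12] (captured); then exactly 2 of any character, then 2 to 5 of any character (lazy); then one or more of a word character (captured as 'key').
Matches: at [2:22] match '22120vg%c58l_3stfWpj', groups = ('120', 'vg', '%c58l_3s', 'j').
`findall` packs the 4 group values into a tuple for every match.

[('120', 'vg', '%c58l_3s', 'j')]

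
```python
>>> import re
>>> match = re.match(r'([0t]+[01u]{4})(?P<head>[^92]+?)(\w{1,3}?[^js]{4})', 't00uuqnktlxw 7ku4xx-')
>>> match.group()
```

Pattern: one or more of one of [0t], then exactly 4 of one of [01u] (captured); then one or more of any character except [92] (lazy) (captured as 'head'); then 1 to 3 of a word character (lazy), then exactly 4 of any character except [js] (captured).
A `+?`/`*?`/`{m,n}?` starts at its minimum and grows only as far as needed for what follows to match.
`match` is anchored at position 0; if the pattern doesn't fit there, it returns None.
The match spans [0:11] → 't00uuqnktlx'.
Captured: group 1 = 't00uu', group 2 = 'q', group 3 = 'nktlx'.

't00uuqnktlx'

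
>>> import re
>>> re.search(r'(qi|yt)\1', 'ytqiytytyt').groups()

The match spans [4:8] → 'ytyt'.
Captured: group 1 = 'yt'.

('yt',)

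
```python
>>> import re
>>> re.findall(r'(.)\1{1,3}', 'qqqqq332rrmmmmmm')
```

['q', '3', 'r', 'm', 'm']

A backreference is literal: `\1` must see the identical characters the first group matched.
Scanning left to right: at [0:4] match 'qqqq', group 1 = 'q'; at [5:7] match '33', group 1 = '3'; at [8:10] match 'rr', group 1 = 'r'; at [10:14] match 'mmmm', group 1 = 'm'; at [14:16] match 'mm', group 1 = 'm'.
One capturing group, so `findall` returns just the captured substring from each match — 5 in all.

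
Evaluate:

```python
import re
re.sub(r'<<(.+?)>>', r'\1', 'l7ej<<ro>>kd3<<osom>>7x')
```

'l7ejrokd3osom7x'

Lazy quantifiers expand one character at a time until the remainder of the pattern can match.
`\1` in the replacement pulls in group 1's text for each match.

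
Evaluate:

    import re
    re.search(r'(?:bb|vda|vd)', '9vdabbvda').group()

Branches in `(...|...)` are attempted left-to-right; the first branch that allows the whole pattern to succeed is taken.
The match spans [1:4] → 'vda'.

'vda'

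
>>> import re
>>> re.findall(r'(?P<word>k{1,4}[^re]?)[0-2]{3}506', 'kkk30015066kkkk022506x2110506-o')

['kkk3', 'kkkk']

The pattern matches 1 to 4 of a literal 'k', then optionally any character except [re] (captured as 'word'); then exactly 3 of a character in [0-2], then the literal '506'.
Walking the string: at [0:10] match 'kkk3001506', group 1 = 'kkk3'; at [11:21] match 'kkkk022506', group 1 = 'kkkk'.
`findall` collects group 1 from each match (2 total).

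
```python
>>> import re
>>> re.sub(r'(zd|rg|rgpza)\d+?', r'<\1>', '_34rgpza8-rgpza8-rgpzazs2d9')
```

'_34<rgpza>-<rgpza>-rgpzazs2d9'

Matches: at [3:9] → 'rgpza8'; at [10:16] → 'rgpza8'.
The replacement refers to a captured group, so each match is rewritten using its own captured text.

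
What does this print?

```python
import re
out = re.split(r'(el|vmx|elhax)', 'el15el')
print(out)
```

['', 'el', '15', 'el', '']

Matches to split on: at [0:2] → 'el'; at [4:6] → 'el'.
Because the pattern has a capturing group, `split` also inserts each captured text between the pieces.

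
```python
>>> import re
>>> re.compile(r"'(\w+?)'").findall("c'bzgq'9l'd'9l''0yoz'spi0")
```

['bzgq', 'd', '0yoz']

Scanning left to right: at [1:7] match "'bzgq'", group 1 = 'bzgq'; at [9:12] match "'d'", group 1 = 'd'; at [15:21] match "'0yoz'", group 1 = '0yoz'.
`findall` collects group 1 from each match (3 total).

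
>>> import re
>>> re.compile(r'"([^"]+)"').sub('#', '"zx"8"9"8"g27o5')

'#8#8"g27o5'

`sub` substitutes '#' at each match site.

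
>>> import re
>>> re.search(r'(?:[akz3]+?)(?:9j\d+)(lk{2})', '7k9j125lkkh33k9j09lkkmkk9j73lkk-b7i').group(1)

'lkk'

Pattern: one or more of one of [akz3] (lazy) (non-capturing group); then the literal '9j', then one or more of a digit (non-capturing group); then a literal 'l', then exactly 2 of the literal 'k' (captured).
Unlike `match`, `search` isn't anchored — it looks for the pattern anywhere in the string.
The match spans [1:10] → 'k9j125lkk'.
Captured: group 1 = 'lkk'.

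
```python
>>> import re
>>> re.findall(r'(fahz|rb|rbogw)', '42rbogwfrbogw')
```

['rb', 'rb']

Branches in `(...|...)` are attempted left-to-right; the first branch that allows the whole pattern to succeed is taken.
Matches: at [2:4] match 'rb', group 1 = 'rb'; at [8:10] match 'rb', group 1 = 'rb'.
`findall` collects group 1 from each match (2 total).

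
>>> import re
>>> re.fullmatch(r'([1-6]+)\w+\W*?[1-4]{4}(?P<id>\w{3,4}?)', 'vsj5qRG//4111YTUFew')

None

This matches one or more of a character in [1-6] (captured); then one or more of a word character; then zero or more of a non-word character (lazy), then exactly 4 of a character in [1-4]; then 3 to 4 of a word character (lazy) (captured as 'id').
`re.fullmatch` requires the pattern to consume the entire string.
Here the string isn't matched end-to-end, so the call returns None.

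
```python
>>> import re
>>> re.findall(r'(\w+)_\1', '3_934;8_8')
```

['8']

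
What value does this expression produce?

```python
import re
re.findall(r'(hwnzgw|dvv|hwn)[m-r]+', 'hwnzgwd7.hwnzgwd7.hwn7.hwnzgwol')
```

Matches: at [23:30] match 'hwnzgwo', group 1 = 'hwnzgw'.
With a single group, `findall` returns only what that group captured — 1 item.

['hwnzgw']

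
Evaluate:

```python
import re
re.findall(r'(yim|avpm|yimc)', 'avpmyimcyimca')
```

['avpm', 'yim', 'yim']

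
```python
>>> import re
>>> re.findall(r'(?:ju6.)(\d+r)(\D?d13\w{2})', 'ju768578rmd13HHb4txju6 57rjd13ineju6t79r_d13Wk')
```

This matches the literal 'ju6', then any character (non-capturing group); then one or more of a digit, then a literal 'r' (captured); then optionally a non-digit, then the literal 'd13', then exactly 2 of a word character (captured).
Walking the string: at [19:32] match 'ju6 57rjd13in', groups = ('57r', 'jd13in'); at [33:46] match 'ju6t79r_d13Wk', groups = ('79r', '_d13Wk').
With 2 capturing groups, `findall` returns a 2-tuple per match.

[('57r', 'jd13in'), ('79r', '_d13Wk')]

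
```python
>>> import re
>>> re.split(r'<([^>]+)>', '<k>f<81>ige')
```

The group in the pattern means `split` returns the separators' captures alongside the pieces.

['', 'k', 'f', '81', 'ige']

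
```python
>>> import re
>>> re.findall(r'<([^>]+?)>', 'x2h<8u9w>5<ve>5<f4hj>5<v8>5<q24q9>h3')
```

['8u9w', 've', 'f4hj', 'v8', 'q24q9']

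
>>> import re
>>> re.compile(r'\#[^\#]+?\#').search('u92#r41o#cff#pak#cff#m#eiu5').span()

(3, 9)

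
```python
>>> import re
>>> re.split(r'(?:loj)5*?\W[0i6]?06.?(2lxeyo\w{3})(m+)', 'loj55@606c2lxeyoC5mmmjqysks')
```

Because the pattern has a capturing group, `split` also inserts each captured text between the pieces.

['', '2lxeyoC5m', 'mm', 'jqysks']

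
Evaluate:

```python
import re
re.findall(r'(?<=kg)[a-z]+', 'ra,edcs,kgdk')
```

['dk']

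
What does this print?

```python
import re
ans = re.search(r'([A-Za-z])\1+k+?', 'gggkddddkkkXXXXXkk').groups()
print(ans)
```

The backreference `\1` re-matches whatever the first group consumed, character for character.
`search` walks the string left to right and returns the first match it finds.
The match spans [0:4] → 'gggk'.
Captured: group 1 = 'g'.

('g',)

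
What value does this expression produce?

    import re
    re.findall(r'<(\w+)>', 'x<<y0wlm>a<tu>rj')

['y0wlm', 'tu']

Scanning left to right: at [2:9] match '<y0wlm>', group 1 = 'y0wlm'; at [10:14] match '<tu>', group 1 = 'tu'.
With a single group, `findall` returns only what that group captured — 2 items.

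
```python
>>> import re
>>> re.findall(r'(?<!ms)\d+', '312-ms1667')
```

['312', '667']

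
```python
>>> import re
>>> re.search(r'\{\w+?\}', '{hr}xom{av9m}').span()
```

The match spans [0:4] → '{hr}'.

(0, 4)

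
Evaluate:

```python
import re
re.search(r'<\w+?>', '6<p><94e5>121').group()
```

'<p>'

The match spans [1:4] → '<p>'.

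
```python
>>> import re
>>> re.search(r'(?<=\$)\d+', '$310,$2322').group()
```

'310'

Lookahead/lookbehind check context without consuming it, so the matched span excludes the asserted characters.
`re.search` scans for the first position where the pattern succeeds.
The match spans [1:4] → '310'.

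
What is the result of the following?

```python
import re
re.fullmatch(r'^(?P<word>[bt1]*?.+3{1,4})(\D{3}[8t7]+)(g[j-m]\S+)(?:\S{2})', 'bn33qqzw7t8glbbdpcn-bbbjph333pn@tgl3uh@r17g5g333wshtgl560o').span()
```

(0, 58)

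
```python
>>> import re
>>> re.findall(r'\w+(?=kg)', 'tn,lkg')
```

The lookaround is zero-width — it requires the adjacent text to match without consuming it, so the asserted text isn't part of the match.
`findall` yields the raw match text (1 of them) because the pattern has no groups.

['l']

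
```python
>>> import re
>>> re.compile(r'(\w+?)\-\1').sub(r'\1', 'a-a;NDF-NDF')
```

The backreference `\1` re-matches whatever the first group consumed, character for character.
Matches: at [0:3] → 'a-a'; at [4:11] → 'NDF-NDF'.
The replacement refers to a captured group, so each match is rewritten using its own captured text.

'a;NDF'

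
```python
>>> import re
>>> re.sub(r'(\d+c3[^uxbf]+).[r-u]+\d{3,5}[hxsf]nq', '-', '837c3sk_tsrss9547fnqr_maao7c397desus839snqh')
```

Pattern: one or more of a digit, then the literal 'c3', then one or more of any character except [uxbf] (captured); then any character, then one or more of a character in [r-u], then 3 to 5 of a digit; then one of [hxsf], then the literal 'nq'.
Matches: at [0:20] → '837c3sk_tsrss9547fnq'; at [26:42] → '7c397desus839snq'.
Each match is replaced by '-'.

'-r_maao-h'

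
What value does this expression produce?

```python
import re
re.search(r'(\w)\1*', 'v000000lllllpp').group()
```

'v'

After group 1 captures some text, `\1` only succeeds where that same text appears again.
`re.search` tries every starting position until one works.
The match spans [0:1] → 'v'.
Captured: group 1 = 'v'.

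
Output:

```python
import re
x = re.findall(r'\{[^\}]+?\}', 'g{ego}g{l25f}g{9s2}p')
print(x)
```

Matches: at [1:6] → '{ego}'; at [7:13] → '{l25f}'; at [14:19] → '{9s2}'.
With no groups in the pattern, `findall` gives back each whole match — 3 here.

['{ego}', '{l25f}', '{9s2}']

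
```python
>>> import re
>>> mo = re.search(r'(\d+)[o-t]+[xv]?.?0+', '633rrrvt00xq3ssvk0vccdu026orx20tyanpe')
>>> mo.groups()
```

The match spans [0:10] → '633rrrvt00'.
Captured: group 1 = '633'.

('633',)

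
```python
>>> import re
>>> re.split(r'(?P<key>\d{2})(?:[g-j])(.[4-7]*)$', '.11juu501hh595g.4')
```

['.11juu501hh5', '95', '.4', '']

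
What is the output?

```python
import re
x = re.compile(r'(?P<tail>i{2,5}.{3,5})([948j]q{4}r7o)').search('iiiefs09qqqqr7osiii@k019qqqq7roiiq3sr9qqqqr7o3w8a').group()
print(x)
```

The match spans [0:15] → 'iiiefs09qqqqr7o'.

iiiefs09qqqqr7o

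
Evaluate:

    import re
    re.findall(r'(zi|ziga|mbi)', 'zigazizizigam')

['zi', 'zi', 'zi', 'zi']

Branches in `(...|...)` are attempted left-to-right; the first branch that allows the whole pattern to succeed is taken.
With a single group, `findall` returns only what that group captured — 4 items.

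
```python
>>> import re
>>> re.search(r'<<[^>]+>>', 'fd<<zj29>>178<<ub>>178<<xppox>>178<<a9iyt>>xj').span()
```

(2, 10)

Unlike `match`, `search` isn't anchored — it looks for the pattern anywhere in the string.
The match spans [2:10] → '<<zj29>>'.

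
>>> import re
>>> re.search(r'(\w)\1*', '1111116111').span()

(0, 6)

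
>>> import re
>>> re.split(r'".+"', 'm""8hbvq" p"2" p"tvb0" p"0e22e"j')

['m', 'j']

Matches to split on: at [1:31] → '""8hbvq" p"2" p"tvb0" p"0e22e"'.
`split` removes every match and returns the 2 fragments in between.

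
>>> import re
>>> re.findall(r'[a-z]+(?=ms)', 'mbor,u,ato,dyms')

Because the assertion is zero-width, the text it checks is not consumed and won't appear in the result.
With no groups in the pattern, `findall` gives back each whole match — 1 here.

['dy']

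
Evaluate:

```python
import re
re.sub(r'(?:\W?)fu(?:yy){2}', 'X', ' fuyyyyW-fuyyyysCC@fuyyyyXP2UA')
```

This matches optionally a non-word character (non-capturing group); then the literal 'fu', then the literal 'yy' repeated 2 times.
Matches: at [0:7] → ' fuyyyy'; at [8:15] → '-fuyyyy'; at [18:25] → '@fuyyyy'.
Each match is replaced by 'X'.

'XWXsCCXXP2UA'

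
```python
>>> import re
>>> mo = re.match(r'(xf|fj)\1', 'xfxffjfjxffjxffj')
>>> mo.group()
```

'xfxf'

`\1` has to match the exact text group 1 already captured.
`re.match` only tries the pattern at the start of the string.
The match spans [0:4] → 'xfxf'.
Captured: group 1 = 'xf'.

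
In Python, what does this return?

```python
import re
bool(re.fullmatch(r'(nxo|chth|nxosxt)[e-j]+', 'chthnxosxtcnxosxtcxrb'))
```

False

`fullmatch` succeeds only if the pattern covers the string from start to end.
Here there's no way to consume every character, so the call returns None, and `bool(None)` is False.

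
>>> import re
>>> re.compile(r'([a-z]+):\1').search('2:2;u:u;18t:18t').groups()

('u',)

The backreference `\1` re-matches whatever the first group consumed, character for character.
`re.search` scans for the first position where the pattern succeeds.
The match spans [4:7] → 'u:u'.
Captured: group 1 = 'u'.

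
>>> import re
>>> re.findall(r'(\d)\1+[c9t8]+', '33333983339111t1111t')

['3', '3', '1', '1']

A backreference is literal: `\1` must see the identical characters the first group matched.
Walking the string: at [0:7] match '3333398', group 1 = '3'; at [7:11] match '3339', group 1 = '3'; at [11:15] match '111t', group 1 = '1'; at [15:20] match '1111t', group 1 = '1'.
With a single group, `findall` returns only what that group captured — 4 items.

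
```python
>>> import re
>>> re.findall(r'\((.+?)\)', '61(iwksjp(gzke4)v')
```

['iwksjp(gzke4']

Scanning left to right: at [2:16] match '(iwksjp(gzke4)', group 1 = 'iwksjp(gzke4'.
Because there's exactly one group, `findall` drops the full match and keeps group 1 from the one hit.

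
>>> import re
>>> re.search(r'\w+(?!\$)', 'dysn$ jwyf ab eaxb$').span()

(0, 3)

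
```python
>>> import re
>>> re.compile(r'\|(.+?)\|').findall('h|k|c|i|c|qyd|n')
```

One capturing group, so `findall` returns just the captured substring from each match — 3 in all.

['k', 'i', 'qyd']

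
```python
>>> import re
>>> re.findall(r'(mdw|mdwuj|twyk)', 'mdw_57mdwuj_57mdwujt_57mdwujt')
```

Alternation tries branches left to right and keeps the first one that lets the overall match succeed at that position.
Scanning left to right: at [0:3] match 'mdw', group 1 = 'mdw'; at [6:9] match 'mdw', group 1 = 'mdw'; at [14:17] match 'mdw', group 1 = 'mdw'; at [23:26] match 'mdw', group 1 = 'mdw'.
`findall` collects group 1 from each match (4 total).

['mdw', 'mdw', 'mdw', 'mdw']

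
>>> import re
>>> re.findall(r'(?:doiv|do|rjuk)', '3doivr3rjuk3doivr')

['doiv', 'rjuk', 'doiv']

Alternation isn't longest-match — the leftmost alternative that fits at this position is chosen.
Matches: at [1:5] → 'doiv'; at [7:11] → 'rjuk'; at [12:16] → 'doiv'.
No capturing groups, so `findall` returns the 3 full match strings.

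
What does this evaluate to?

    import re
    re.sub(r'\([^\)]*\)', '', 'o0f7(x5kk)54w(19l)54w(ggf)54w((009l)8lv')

Each match is replaced by ''.

'o0f754w54w54w8lv'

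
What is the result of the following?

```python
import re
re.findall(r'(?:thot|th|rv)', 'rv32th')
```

['rv', 'th']

Matches: at [0:2] → 'rv'; at [4:6] → 'th'.
No capturing groups, so `findall` returns the 2 full match strings.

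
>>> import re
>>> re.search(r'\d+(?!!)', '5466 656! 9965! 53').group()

Because the assertion is negative and zero-width, positions next to the forbidden text are skipped.
The match spans [0:4] → '5466'.

'5466'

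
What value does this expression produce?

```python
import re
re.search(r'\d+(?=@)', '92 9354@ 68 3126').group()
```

'9354'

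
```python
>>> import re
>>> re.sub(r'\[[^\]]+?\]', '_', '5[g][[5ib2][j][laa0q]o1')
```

'5____o1'

Each match is replaced by '_'.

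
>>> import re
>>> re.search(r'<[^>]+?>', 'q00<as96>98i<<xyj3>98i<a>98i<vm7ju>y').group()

`re.search` tries every starting position until one works.
The match spans [3:9] → '<as96>'.

'<as96>'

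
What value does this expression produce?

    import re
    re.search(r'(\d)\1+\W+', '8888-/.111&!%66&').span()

(0, 7)

The backreference `\1` re-matches whatever the first group consumed, character for character.
The match spans [0:7] → '8888-/.'.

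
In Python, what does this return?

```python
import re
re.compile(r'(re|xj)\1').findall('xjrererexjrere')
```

['re', 're']

A backreference is literal: `\1` must see the identical characters the first group matched.
Scanning left to right: at [2:6] match 'rere', group 1 = 're'; at [10:14] match 'rere', group 1 = 're'.
With a single group, `findall` returns only what that group captured — 2 items.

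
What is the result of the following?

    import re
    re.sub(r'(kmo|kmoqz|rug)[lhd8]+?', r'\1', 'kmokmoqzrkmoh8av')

Matches: at [9:13] → 'kmoh'.
`\1` in the replacement pulls in group 1's text for each match.

'kmokmoqzrkmo8av'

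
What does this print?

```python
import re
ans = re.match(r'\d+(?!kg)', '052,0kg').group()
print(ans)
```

052

`re.match` only tries the pattern at the start of the string.
The match spans [0:3] → '052'.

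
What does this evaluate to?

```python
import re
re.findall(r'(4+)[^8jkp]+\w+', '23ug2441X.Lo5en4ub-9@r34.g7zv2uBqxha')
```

['44']

Pattern: one or more of a literal '4' (captured); then one or more of any character except [8jkp]; then one or more of a word character.
Walking the string: at [5:36] match '441X.Lo5en4ub-9@r34.g7zv2uBqxha', group 1 = '44'.
One capturing group, so `findall` returns just the captured substring from the one match — 1 in all.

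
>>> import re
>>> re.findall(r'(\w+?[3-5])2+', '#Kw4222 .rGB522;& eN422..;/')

One capturing group, so `findall` returns just the captured substring from each match — 3 in all.

['Kw4', 'rGB5', 'eN4']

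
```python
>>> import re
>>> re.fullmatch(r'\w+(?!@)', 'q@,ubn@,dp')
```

`re.fullmatch` is like wrapping the pattern in `^…$` (in single-line mode).
Here the string isn't matched end-to-end, so the call returns None.

None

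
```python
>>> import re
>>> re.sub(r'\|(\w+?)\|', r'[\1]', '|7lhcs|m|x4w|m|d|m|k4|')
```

Matches: at [0:7] → '|7lhcs|'; at [8:13] → '|x4w|'; at [14:17] → '|d|'; at [18:22] → '|k4|'.
The replacement refers to a captured group, so each match is rewritten using its own captured text.

'[7lhcs]m[x4w]m[d]m[k4]'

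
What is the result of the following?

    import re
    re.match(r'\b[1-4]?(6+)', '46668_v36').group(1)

'666'

The match spans [0:4] → '4666'.
Captured: group 1 = '666'.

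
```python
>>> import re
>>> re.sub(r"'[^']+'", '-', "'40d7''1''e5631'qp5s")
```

'---qp5s'

Every occurrence is swapped for '-'.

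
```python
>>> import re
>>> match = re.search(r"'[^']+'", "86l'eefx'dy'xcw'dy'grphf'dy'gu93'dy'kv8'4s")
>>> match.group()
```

"'eefx'"

The match spans [3:9] → "'eefx'".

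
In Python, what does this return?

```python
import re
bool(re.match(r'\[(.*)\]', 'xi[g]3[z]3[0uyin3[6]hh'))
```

False

With `match`, the pattern is implicitly anchored at the beginning.
Here the pattern fails at index 0, so the call returns None, and `bool(None)` is False.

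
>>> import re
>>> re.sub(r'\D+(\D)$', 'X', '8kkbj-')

'8X'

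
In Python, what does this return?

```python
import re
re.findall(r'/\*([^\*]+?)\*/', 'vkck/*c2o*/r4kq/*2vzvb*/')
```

Because there's exactly one group, `findall` drops the full match and keeps group 1 from each hit.

['c2o', '2vzvb']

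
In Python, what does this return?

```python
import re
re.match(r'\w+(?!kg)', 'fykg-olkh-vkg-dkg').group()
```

'fykg'

`match` is anchored at position 0; if the pattern doesn't fit there, it returns None.
The match spans [0:4] → 'fykg'.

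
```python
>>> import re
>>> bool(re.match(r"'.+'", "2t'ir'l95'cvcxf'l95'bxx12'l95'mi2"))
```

False

`match` is anchored at position 0; if the pattern doesn't fit there, it returns None.
Here position 0 doesn't satisfy it, so the call returns None, and `bool(None)` is False.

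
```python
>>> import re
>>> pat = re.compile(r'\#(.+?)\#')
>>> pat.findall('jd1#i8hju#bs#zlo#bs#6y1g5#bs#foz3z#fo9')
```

['i8hju', 'zlo', '6y1g5', 'foz3z']

With the lazy modifier that quantifier settles for the fewest repetitions that let the rest of the pattern succeed (the atoms after it are unaffected and can still be greedy).
`findall` collects group 1 from each match (4 total).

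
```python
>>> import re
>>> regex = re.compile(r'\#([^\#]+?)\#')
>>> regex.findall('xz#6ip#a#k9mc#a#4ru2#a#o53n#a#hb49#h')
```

Because there's exactly one group, `findall` drops the full match and keeps group 1 from each hit.

['6ip', 'k9mc', '4ru2', 'o53n', 'hb49']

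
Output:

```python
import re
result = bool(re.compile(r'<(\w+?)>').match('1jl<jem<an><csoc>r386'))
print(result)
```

False

With `match`, the pattern is implicitly anchored at the beginning.
Here the pattern fails at index 0, so the call returns None, and `bool(None)` is False.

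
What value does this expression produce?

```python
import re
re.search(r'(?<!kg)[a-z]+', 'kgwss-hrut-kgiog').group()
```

A negative assertion filters positions out without eating any characters.
Unlike `match`, `search` isn't anchored — it looks for the pattern anywhere in the string.
The match spans [0:5] → 'kgwss'.

'kgwss'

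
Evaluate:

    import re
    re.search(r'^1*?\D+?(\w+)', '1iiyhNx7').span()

(0, 8)

The match spans [0:8] → '1iiyhNx7'.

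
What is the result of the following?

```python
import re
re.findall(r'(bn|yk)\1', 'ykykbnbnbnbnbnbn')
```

['yk', 'bn', 'bn', 'bn']

`\1` has to match the exact text group 1 already captured.
Walking the string: at [0:4] match 'ykyk', group 1 = 'yk'; at [4:8] match 'bnbn', group 1 = 'bn'; at [8:12] match 'bnbn', group 1 = 'bn'; at [12:16] match 'bnbn', group 1 = 'bn'.
One capturing group, so `findall` returns just the captured substring from each match — 4 in all.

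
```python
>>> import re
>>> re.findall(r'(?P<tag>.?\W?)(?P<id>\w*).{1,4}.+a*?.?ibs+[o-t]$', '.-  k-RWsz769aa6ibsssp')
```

[('.-', '')]

This matches optionally any character, then optionally a non-word character (captured as 'tag'); then zero or more of a word character (captured as 'id'); then 1 to 4 of any character, then one or more of any character; then zero or more of a literal 'a' (lazy), then optionally any character, then the literal 'ib'; then one or more of the literal 's', then a character in [o-t]; then anchored at the end.
Walking the string: at [0:22] match '.-  k-RWsz769aa6ibsssp', groups = ('.-', '').
2 groups means the one result is a tuple of 2 captured strings — 1 here.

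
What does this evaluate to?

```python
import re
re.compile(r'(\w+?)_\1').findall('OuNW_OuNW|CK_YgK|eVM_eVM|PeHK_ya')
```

['OuNW', 'eVM']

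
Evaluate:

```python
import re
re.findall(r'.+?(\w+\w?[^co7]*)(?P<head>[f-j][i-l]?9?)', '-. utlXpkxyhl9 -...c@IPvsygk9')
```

[('utlXpkxy', 'hl9'), ('c@IPvsy', 'gk9')]

`findall` packs the 2 group values into a tuple for every match.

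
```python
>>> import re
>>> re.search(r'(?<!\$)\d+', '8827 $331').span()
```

The negative lookaround is zero-width — it rules out positions where the adjacent text would match, without consuming anything.
`search` walks the string left to right and returns the first match it finds.
The match spans [0:4] → '8827'.

(0, 4)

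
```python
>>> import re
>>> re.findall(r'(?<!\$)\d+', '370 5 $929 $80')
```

`(?!…)`/`(?<!…)` only lets a position through if the neighbouring text does NOT match; no characters are consumed.
Since nothing is captured, `findall` lists the 4 matched substrings directly.

['370', '5', '29', '0']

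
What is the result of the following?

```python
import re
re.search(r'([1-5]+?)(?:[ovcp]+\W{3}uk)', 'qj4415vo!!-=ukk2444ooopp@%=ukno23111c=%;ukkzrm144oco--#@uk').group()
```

This matches one or more of a character in [1-5] (lazy) (captured); then one or more of one of [ovcp], then exactly 3 of a non-word character, then the literal 'uk' (non-capturing group).
`search` walks the string left to right and returns the first match it finds.
The match spans [15:29] → '2444ooopp@%=uk'.
Captured: group 1 = '2444'.

'2444ooopp@%=uk'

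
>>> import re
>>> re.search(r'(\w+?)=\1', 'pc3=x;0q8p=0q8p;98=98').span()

(6, 15)

`\1` has to match the exact text group 1 already captured.
Unlike `match`, `search` isn't anchored — it looks for the pattern anywhere in the string.
The match spans [6:15] → '0q8p=0q8p'.
Captured: group 1 = '0q8p'.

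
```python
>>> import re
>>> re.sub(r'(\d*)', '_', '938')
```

Pattern: zero or more of a digit (captured).
`sub` substitutes '_' at each match site.

'__'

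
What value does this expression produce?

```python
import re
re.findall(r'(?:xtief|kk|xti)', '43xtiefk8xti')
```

The regex engine tests alternatives in the order written; an earlier branch that matches wins even if a later one would match more.
Scanning left to right: at [2:7] → 'xtief'; at [9:12] → 'xti'.
`findall` yields the raw match text (2 of them) because the pattern has no groups.

['xtief', 'xti']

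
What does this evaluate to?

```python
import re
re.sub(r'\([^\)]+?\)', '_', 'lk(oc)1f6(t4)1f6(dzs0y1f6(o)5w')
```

Matches: at [2:6] → '(oc)'; at [9:13] → '(t4)'; at [16:28] → '(dzs0y1f6(o)'.
`sub` substitutes '_' at each match site.

'lk_1f6_1f6_5w'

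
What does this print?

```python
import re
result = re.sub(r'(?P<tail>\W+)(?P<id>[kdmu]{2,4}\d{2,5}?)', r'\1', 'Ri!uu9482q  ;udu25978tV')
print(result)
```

With the lazy modifier that quantifier settles for the fewest repetitions that let the rest of the pattern succeed (the atoms after it are unaffected and can still be greedy).
The replacement refers to a captured group, so each match is rewritten using its own captured text.

Ri!82q  ;978tV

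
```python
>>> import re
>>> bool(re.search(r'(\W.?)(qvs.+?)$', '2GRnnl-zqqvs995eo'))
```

The pattern matches a non-word character, then optionally any character (captured); then the literal 'qvs', then one or more of any character (lazy) (captured); then anchored at the end.
Unlike `match`, `search` isn't anchored — it looks for the pattern anywhere in the string.
Here no position works, so the call returns None, and `bool(None)` is False.

False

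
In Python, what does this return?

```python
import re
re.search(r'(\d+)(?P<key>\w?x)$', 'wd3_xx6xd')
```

Pattern: one or more of a digit (captured); then optionally a word character, then the literal 'x' (captured as 'key'); then anchored at the end.
`re.search` tries every starting position until one works.
Here the pattern never matches, so the call returns None.

None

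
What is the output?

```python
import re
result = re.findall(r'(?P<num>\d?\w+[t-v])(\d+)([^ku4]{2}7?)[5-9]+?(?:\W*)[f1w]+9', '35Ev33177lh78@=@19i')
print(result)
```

Pattern: optionally a digit, then one or more of a word character, then a character in [t-v] (captured as 'num'); then one or more of a digit (captured); then exactly 2 of any character except [ku4], then optionally the literal '7' (captured); then one or more of a character in [5-9] (lazy); then zero or more of a non-word character (non-capturing group); then one or more of one of [f1w], then a literal '9'.
With 3 capturing groups, `findall` returns a 3-tuple per match.

[('35Ev', '33177', 'lh7')]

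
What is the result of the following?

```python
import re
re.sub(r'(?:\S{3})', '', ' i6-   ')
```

This matches exactly 3 of a non-whitespace character (non-capturing group).
Matches: at [1:4] → 'i6-'.
Each match is replaced by ''.

'    '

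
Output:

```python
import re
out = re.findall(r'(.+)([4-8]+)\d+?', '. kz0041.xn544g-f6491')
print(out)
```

[('. kz0041.xn544g-f6', '4')]

Pattern: one or more of any character (captured); then one or more of a character in [4-8] (captured); then one or more of a digit (lazy).
Walking the string: at [0:20] match '. kz0041.xn544g-f649', groups = ('. kz0041.xn544g-f6', '4').
Multiple groups make `findall` return tuples — one 2-tuple for the one match.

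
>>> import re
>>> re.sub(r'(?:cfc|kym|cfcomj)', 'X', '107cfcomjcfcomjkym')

`|` is ordered: at each position the engine commits to the first alternative that works.
Matches: at [3:6] → 'cfc'; at [9:12] → 'cfc'; at [15:18] → 'kym'.
Every occurrence is swapped for 'X'.

'107XomjXomjX'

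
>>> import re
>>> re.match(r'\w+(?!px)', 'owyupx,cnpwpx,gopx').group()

'owyupx'

`match` is anchored at position 0; if the pattern doesn't fit there, it returns None.
The match spans [0:6] → 'owyupx'.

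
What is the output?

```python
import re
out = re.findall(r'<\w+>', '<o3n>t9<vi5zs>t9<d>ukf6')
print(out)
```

['<o3n>', '<vi5zs>', '<d>']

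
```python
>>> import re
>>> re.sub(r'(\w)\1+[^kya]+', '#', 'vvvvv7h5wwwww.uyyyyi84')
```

`\1` has to match the exact text group 1 already captured.
Matches: at [0:15] → 'vvvvv7h5wwwww.u'; at [15:22] → 'yyyyi84'.
Each match is replaced by '#'.

'##'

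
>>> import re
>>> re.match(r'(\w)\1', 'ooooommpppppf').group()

'oo'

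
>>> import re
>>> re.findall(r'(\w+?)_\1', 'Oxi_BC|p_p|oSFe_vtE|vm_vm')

['p', 'vm']

After group 1 captures some text, `\1` only succeeds where that same text appears again.
Matches: at [7:10] match 'p_p', group 1 = 'p'; at [20:25] match 'vm_vm', group 1 = 'vm'.
With a single group, `findall` returns only what that group captured — 2 items.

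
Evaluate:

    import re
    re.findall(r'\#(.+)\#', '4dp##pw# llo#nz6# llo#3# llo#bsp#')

With a single group, `findall` returns only what that group captured — 1 item.

['#pw# llo#nz6# llo#3# llo#bsp']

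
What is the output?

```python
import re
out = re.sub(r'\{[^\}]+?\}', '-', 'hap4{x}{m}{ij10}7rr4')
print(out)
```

hap4---7rr4

Matches: at [4:7] → '{x}'; at [7:10] → '{m}'; at [10:16] → '{ij10}'.
Each match is replaced by '-'.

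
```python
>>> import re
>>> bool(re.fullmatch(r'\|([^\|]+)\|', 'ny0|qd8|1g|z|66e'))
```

False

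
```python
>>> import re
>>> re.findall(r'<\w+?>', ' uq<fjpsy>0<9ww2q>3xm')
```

['<fjpsy>', '<9ww2q>']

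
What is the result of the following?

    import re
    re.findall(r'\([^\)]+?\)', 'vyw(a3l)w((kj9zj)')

['(a3l)', '((kj9zj)']

Since nothing is captured, `findall` lists the 2 matched substrings directly.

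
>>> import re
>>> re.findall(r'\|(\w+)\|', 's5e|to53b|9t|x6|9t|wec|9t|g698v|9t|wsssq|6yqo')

['to53b', 'x6', 'wec', 'g698v', 'wsssq']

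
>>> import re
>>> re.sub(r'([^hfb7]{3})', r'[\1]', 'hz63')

'h[z63]'

This matches exactly 3 of any character except [hfb7] (captured).
Matches: at [1:4] → 'z63'.
`\1` in the replacement pulls in group 1's text for each match.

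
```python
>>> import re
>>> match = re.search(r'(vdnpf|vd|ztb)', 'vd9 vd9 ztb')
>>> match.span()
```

`search` walks the string left to right and returns the first match it finds.
The match spans [0:2] → 'vd'.
Captured: group 1 = 'vd'.

(0, 2)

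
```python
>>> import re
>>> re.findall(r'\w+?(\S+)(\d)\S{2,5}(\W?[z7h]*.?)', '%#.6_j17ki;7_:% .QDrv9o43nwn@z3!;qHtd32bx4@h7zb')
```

The pattern matches one or more of a word character (lazy); then one or more of a non-whitespace character (captured); then a digit (captured); then 2 to 5 of a non-whitespace character; then optionally a non-word character, then zero or more of one of [z7h], then optionally any character (captured).
With the lazy modifier that quantifier settles for the fewest repetitions that let the rest of the pattern succeed (the atoms after it are unaffected and can still be greedy).
Walking the string: at [3:17] match '6_j17ki;7_:% .', groups = ('_j17ki;', '7', ' .'); at [17:47] match 'QDrv9o43nwn@z3!;qHtd32bx4@h7zb', groups = ('Drv9o43nwn@z3!;qHtd32bx4@h', '7', '').
Multiple groups make `findall` return tuples — one 3-tuple for each match.

[('_j17ki;', '7', ' .'), ('Drv9o43nwn@z3!;qHtd32bx4@h', '7', '')]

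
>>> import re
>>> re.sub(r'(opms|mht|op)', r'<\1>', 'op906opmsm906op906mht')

Branches in `(...|...)` are attempted left-to-right; the first branch that allows the whole pattern to succeed is taken.
`\1` in the replacement pulls in group 1's text for each match.

'<op>906<opms>m906<op>906<mht>'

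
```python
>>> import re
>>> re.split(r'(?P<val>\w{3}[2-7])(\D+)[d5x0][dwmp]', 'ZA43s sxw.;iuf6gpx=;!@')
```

The pattern matches exactly 3 of a word character, then a character in [2-7] (captured as 'val'); then one or more of a non-digit (captured); then one of [d5x0], then one of [dwmp].
Matches to split on: at [0:9] → 'ZA43s sxw'.
`re.split` interleaves the captured-group text with the surrounding fragments.

['', 'ZA43', 's s', '.;iuf6gpx=;!@']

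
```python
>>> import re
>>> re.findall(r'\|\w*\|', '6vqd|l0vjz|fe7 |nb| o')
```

['|l0vjz|', '|nb|']

Walking the string: at [4:11] → '|l0vjz|'; at [15:19] → '|nb|'.
`findall` yields the raw match text (2 of them) because the pattern has no groups.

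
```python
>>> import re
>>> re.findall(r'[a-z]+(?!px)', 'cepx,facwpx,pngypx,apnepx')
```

['cepx', 'facwpx', 'pngypx', 'apnepx']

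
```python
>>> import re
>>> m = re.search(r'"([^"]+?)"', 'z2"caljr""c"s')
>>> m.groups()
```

('caljr',)

`re.search` scans for the first position where the pattern succeeds.
The match spans [2:9] → '"caljr"'.
Captured: group 1 = 'caljr'.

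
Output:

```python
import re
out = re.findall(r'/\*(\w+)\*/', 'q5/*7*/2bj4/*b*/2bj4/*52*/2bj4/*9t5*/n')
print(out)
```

['7', 'b', '52', '9t5']

One capturing group, so `findall` returns just the captured substring from each match — 4 in all.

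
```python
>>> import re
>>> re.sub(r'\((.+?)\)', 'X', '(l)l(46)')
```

'XlX'

A `+?`/`*?`/`{m,n}?` starts at its minimum and grows only as far as needed for what follows to match.
Matches: at [0:3] → '(l)'; at [4:8] → '(46)'.
`sub` substitutes 'X' at each match site.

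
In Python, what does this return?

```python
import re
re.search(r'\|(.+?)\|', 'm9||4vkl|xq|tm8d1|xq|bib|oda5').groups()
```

('|4vkl',)

The match spans [2:9] → '||4vkl|'.
Captured: group 1 = '|4vkl'.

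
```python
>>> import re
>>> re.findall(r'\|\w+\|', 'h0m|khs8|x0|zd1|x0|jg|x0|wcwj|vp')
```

Matches: at [3:9] → '|khs8|'; at [11:16] → '|zd1|'; at [18:22] → '|jg|'; at [24:30] → '|wcwj|'.
With no groups in the pattern, `findall` gives back each whole match — 4 here.

['|khs8|', '|zd1|', '|jg|', '|wcwj|']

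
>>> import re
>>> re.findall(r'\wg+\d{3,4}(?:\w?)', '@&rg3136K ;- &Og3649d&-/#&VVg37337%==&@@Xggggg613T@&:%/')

['rg3136K', 'Og3649d', 'Vg37337', 'Xggggg613T']

`findall` yields the raw match text (4 of them) because the pattern has no groups.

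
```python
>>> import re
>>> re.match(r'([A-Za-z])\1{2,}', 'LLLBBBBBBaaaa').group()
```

`match` is anchored at position 0; if the pattern doesn't fit there, it returns None.
The match spans [0:3] → 'LLL'.

'LLL'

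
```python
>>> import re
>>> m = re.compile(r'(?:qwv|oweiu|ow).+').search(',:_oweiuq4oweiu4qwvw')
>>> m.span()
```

(3, 20)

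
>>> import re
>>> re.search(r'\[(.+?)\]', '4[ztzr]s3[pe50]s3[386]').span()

`re.search` scans for the first position where the pattern succeeds.
The match spans [1:7] → '[ztzr]'.
Captured: group 1 = 'ztzr'.

(1, 7)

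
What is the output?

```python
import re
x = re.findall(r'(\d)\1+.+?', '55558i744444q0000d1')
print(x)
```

['5', '4', '0']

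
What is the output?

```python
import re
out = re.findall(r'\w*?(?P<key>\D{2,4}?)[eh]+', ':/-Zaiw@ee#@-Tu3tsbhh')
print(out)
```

['aiw@', 'tsb']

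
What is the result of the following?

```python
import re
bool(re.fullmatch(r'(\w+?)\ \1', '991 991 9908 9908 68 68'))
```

False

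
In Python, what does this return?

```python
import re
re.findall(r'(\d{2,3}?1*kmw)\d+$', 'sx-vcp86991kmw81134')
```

The pattern matches 2 to 3 of a digit (lazy), then zero or more of the literal '1', then the literal 'kmw' (captured); then one or more of a digit; then anchored at the end.
Walking the string: at [7:19] match '6991kmw81134', group 1 = '6991kmw'.
One capturing group, so `findall` returns just the captured substring from the one match — 1 in all.

['6991kmw']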